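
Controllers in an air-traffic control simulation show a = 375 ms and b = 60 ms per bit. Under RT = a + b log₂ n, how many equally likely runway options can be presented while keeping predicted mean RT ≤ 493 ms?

3

Information budget: (493 − 375)/60 = 1.9667 bits, so n ≤ 2^1.9667 = 3.909 → at most 3.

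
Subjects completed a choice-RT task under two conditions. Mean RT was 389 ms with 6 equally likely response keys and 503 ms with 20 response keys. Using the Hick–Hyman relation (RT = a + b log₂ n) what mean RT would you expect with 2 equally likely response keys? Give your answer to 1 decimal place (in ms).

With log₂ n on the abscissa the relation is linear; from the two conditions:
  b = (503 − 389) / (log₂ 20 − log₂ 6) = 114 / (4.3219 − 2.5850) = 65.632 ms/bit
  a = 389 − 65.632 × 2.5850 = 219.345 ms
Then RT(2) = 219.345 + 65.632 × log₂ 2 = 219.345 + 65.632 × 1 ≈ 284.976 ms.

285.0 ms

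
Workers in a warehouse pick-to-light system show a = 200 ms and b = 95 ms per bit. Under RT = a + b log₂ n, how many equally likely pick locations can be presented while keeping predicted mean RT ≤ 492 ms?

8

95·log₂ n ≤ 492 − 200 = 292, giving log₂ n ≤ 3.0737 and n ≤ 8.419. The largest whole number is 8.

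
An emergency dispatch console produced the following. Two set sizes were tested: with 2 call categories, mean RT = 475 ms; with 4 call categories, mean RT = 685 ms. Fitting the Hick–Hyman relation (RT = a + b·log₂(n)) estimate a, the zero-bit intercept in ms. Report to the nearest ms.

265 ms

b = (RT₂ − RT₁)/(log₂ n₂ − log₂ n₁) = (685 − 475)/(2 − 1) = 210 ms/bit.
a = RT₁ − b·log₂ n₁ = 475 − 210 × 1 = 265.000 ms.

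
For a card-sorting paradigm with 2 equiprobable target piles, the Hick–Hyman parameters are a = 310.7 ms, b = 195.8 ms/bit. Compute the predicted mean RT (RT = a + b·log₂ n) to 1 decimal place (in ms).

506.5 ms

log₂(2) = 1 bits, so RT = 310.7 + 195.8 × 1 ≈ 506.500 ms.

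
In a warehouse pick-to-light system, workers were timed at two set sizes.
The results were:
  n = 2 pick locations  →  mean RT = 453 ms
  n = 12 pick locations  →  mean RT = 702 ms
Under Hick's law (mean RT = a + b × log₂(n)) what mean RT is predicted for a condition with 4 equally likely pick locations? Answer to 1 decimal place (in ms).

549.3 ms

RT is linear in log₂ n, so two points fix the line:
  b = (702 − 453) / (log₂ 12 − log₂ 2) = 249 / (3.5850 − 1) = 96.326 ms/bit
  a = 453 − 96.326 × 1 = 356.674 ms
Then RT(4) = 356.674 + 96.326 × log₂ 4 = 356.674 + 96.326 × 2 ≈ 549.326 ms.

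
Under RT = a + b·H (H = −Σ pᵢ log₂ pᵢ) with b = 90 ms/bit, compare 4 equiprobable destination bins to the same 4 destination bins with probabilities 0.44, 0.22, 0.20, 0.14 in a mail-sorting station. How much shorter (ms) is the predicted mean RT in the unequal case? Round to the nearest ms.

12 ms

Equiprobable entropy H₀ = log₂ 4 = 2.0000 bits.
Skewed entropy H = −Σ pᵢ log₂ pᵢ = 1.8632 bits.
ΔRT = b·(H₀ − H) = 90 × 0.1368 = 12.31 ms.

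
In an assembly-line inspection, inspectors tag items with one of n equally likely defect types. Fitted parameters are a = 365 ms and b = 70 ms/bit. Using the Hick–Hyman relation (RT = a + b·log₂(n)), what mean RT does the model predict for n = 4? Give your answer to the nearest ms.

505 ms

log₂(4) = 2 bits, so RT = 365 + 70 × 2 ≈ 505.000 ms.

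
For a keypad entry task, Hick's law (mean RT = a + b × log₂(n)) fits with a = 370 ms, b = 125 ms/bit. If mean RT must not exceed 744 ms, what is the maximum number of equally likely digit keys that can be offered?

7

Information budget: (744 − 370)/125 = 2.9920 bits, so n ≤ 2^2.9920 = 7.956 → at most 7.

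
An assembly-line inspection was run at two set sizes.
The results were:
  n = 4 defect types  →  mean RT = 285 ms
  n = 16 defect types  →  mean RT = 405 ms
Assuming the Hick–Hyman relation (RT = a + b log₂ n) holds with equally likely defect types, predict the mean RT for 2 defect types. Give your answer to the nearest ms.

Solve the two-equation system in a and b:
  b = (405 − 285) / (log₂ 16 − log₂ 4) = 120 / (4 − 2) = 60 ms/bit
  a = 285 − 60 × 2 = 165 ms
Then RT(2) = 165 + 60 × log₂ 2 = 165 + 60 × 1 ≈ 225.000 ms.

225 ms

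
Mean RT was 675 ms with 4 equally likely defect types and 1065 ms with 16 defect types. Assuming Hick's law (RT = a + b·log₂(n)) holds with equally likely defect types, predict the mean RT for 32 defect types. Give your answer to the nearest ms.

Fit slope and intercept:
  b = (1065 − 675) / (log₂ 16 − log₂ 4) = 390 / (4 − 2) = 195 ms/bit
  a = 675 − 195 × 2 = 285 ms
Then RT(32) = 285 + 195 × log₂ 32 = 285 + 195 × 5 ≈ 1260.000 ms.

1260 ms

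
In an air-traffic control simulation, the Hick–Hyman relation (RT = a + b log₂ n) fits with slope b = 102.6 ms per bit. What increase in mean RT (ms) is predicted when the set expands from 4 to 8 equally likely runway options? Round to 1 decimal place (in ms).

102.6 ms

ΔRT = (a + b log₂ n₂) − (a + b log₂ n₁) = b·(log₂ n₂ − log₂ n₁).
log₂(8) − log₂(4) = log₂(8/4) = log₂(2) = 1.
ΔRT = 102.6 × 1.0000 = 102.600 ms.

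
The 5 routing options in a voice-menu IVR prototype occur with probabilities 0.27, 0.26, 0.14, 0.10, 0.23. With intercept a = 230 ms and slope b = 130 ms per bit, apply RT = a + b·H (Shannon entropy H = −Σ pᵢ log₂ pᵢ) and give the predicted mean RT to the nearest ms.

520 ms

Entropy contributions −pᵢ log₂ pᵢ: 0.5100, 0.5053, 0.3971, 0.3322, 0.4877; sum H = 2.2323 bits.
RT = a + bH = 230 + 130·2.2323 = 520.20 ms.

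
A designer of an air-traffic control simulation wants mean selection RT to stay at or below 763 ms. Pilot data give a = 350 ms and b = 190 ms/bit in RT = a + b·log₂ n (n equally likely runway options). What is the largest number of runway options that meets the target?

Information budget: (763 − 350)/190 = 2.1737 bits, so n ≤ 2^2.1737 = 4.512 → at most 4.

4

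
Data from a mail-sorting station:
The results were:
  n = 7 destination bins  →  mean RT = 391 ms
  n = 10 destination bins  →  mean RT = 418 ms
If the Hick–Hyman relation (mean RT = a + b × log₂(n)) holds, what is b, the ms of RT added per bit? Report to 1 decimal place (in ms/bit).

The slope on a log₂ axis is (418 − 391) / (3.3219 − 2.8074) = 52.471 ms/bit.

52.5 ms/bit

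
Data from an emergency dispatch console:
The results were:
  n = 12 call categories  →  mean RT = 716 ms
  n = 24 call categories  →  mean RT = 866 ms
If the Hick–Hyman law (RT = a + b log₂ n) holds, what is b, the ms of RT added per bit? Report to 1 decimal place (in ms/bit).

150.0 ms/bit

Slope: b = (866 − 716) / (log₂ 24 − log₂ 12) = 150/1.0000 = 150.000 ms/bit.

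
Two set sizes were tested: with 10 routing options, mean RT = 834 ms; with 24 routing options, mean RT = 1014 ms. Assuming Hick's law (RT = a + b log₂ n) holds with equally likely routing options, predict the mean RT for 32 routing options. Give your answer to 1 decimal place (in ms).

Solve the two-equation system in a and b:
  b = (1014 − 834) / (log₂ 24 − log₂ 10) = 180 / (4.5850 − 3.3219) = 142.514 ms/bit
  a = 834 − 142.514 × 3.3219 = 360.579 ms
Then RT(32) = 360.579 + 142.514 × log₂ 32 = 360.579 + 142.514 × 5 ≈ 1073.149 ms.

1073.1 ms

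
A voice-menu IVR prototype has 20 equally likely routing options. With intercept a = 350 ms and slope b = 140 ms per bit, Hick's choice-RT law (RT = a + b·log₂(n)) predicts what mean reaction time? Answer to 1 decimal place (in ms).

log₂(20) = 4.3219 bits, so RT = 350 + 140 × 4.3219 ≈ 955.070 ms.

955.1 ms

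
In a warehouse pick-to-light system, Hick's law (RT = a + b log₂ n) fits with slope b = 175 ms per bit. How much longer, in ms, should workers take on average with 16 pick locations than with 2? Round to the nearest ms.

Only the slope matters, since a is common to both: ΔRT = b·log₂(n₂/n₁).
log₂(16) − log₂(2) = log₂(16/2) = log₂(8) = 3.
ΔRT = 175 × 3.0000 = 525.000 ms.

525 ms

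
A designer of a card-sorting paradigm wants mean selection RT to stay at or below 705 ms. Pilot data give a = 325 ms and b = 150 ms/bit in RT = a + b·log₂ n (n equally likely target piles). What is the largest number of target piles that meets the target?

Information budget: (705 − 325)/150 = 2.5333 bits, so n ≤ 2^2.5333 = 5.789 → at most 5.

5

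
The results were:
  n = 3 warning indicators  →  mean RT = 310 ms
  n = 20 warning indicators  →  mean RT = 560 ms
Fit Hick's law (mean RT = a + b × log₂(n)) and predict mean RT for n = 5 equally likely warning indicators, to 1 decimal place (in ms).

377.3 ms

Fit slope and intercept:
  b = (560 − 310) / (log₂ 20 − log₂ 3) = 250 / (4.3219 − 1.5850) = 91.342 ms/bit
  a = 310 − 91.342 × 1.5850 = 165.226 ms
Then RT(5) = 165.226 + 91.342 × log₂ 5 = 165.226 + 91.342 × 2.3219 ≈ 377.316 ms.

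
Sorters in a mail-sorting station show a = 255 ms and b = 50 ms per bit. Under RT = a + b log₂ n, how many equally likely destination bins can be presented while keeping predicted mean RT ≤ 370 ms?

4

Set 255 + 50·log₂ n ≤ 370 → log₂ n ≤ (370 − 255)/50 = 2.3000.
So n ≤ 2^2.3000 = 4.925; the largest integer n is 4.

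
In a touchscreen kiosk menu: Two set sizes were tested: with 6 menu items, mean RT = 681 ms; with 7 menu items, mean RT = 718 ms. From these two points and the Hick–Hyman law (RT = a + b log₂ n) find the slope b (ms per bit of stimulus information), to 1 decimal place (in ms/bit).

The slope on a log₂ axis is (718 − 681) / (2.8074 − 2.5850) = 166.373 ms/bit.

166.4 ms/bit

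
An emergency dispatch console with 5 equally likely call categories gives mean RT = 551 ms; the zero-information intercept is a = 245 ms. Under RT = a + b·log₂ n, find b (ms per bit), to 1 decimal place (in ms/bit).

131.8 ms/bit

b = (551 − 245) / log₂(5) = 306 / 2.3219 = 131.787 ms/bit.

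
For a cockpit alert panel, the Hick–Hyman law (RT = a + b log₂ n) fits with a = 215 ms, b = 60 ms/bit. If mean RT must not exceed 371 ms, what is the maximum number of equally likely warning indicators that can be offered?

Information budget: (371 − 215)/60 = 2.6000 bits, so n ≤ 2^2.6000 = 6.063 → at most 6.

6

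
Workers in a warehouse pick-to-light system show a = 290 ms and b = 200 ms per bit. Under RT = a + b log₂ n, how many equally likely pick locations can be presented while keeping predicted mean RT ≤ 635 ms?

3

200·log₂ n ≤ 635 − 290 = 345, giving log₂ n ≤ 1.7250 and n ≤ 3.306. The largest whole number is 3.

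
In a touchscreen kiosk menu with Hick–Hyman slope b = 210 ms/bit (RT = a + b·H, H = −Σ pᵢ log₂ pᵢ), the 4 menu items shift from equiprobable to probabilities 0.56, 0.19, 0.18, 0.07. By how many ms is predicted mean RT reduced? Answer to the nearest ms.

76 ms

Equiprobable entropy H₀ = log₂ 4 = 2.0000 bits.
Skewed entropy H = −Σ pᵢ log₂ pᵢ = 1.6375 bits.
ΔRT = b·(H₀ − H) = 210 × 0.3625 = 76.12 ms.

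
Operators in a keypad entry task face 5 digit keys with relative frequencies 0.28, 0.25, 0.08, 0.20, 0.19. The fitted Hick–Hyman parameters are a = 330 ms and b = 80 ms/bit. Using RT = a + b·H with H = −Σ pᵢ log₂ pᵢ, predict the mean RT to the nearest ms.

508 ms

Entropy contributions −pᵢ log₂ pᵢ: 0.5142, 0.5000, 0.2915, 0.4644, 0.4552; sum H = 2.2253 bits.
RT = a + bH = 330 + 80·2.2253 = 508.03 ms.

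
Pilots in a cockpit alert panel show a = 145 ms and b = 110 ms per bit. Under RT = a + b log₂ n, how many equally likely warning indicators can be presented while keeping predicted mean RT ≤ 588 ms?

110·log₂ n ≤ 588 − 145 = 443, giving log₂ n ≤ 4.0273 and n ≤ 16.305. The largest whole number is 16.

16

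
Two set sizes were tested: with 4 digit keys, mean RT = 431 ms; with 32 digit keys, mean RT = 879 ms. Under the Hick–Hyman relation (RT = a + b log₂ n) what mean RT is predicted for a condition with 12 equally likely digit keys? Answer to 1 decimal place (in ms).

Solve the two-equation system in a and b:
  b = (879 − 431) / (log₂ 32 − log₂ 4) = 448 / (5 − 2) = 149.333 ms/bit
  a = 431 − 149.333 × 2 = 132.333 ms
Then RT(12) = 132.333 + 149.333 × log₂ 12 = 132.333 + 149.333 × 3.5850 ≈ 667.688 ms.

667.7 ms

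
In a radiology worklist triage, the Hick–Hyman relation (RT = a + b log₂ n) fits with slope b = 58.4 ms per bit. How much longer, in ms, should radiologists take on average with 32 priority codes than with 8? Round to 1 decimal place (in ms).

116.8 ms

ΔRT = (a + b log₂ n₂) − (a + b log₂ n₁) = b·(log₂ n₂ − log₂ n₁).
log₂(32) − log₂(8) = log₂(32/8) = log₂(4) = 2.
ΔRT = 58.4 × 2.0000 = 116.800 ms.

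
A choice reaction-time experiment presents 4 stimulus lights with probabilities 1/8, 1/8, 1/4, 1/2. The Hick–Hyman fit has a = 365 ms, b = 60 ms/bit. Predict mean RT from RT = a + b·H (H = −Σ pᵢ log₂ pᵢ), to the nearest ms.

470 ms

H = −Σ pᵢ log₂ pᵢ = 0.125·3 + 0.125·3 + 0.25·2 + 0.5·1 = 1.750 bits.
RT = 365 + 60 × 1.750 = 470.00 ms.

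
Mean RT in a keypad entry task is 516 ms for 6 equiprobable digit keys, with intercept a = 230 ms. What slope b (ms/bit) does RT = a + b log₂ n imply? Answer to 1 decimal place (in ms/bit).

110.6 ms/bit

6 alternatives carry log₂ 6 = 2.5850 bits; the choice cost is 516 − 230 = 286 ms, so b = 286/2.5850 = 110.640 ms/bit.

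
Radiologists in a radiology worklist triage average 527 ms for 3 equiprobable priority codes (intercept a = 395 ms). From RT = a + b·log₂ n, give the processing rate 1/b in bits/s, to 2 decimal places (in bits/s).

Choice component = 527 − 395 = 132 ms over log₂(3) = 1.5850 bits.
b = 132 / 1.5850 = 83.283 ms/bit, so 1/b = 12.007 bits/s.

12.01 bits/s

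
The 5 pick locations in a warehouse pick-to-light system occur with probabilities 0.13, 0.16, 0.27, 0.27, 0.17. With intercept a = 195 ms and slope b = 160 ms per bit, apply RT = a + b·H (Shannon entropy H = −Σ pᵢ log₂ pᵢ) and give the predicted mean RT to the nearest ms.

557 ms

Entropy contributions −pᵢ log₂ pᵢ: 0.3826, 0.4230, 0.5100, 0.5100, 0.4346; sum H = 2.2603 bits.
RT = a + bH = 195 + 160·2.2603 = 556.65 ms.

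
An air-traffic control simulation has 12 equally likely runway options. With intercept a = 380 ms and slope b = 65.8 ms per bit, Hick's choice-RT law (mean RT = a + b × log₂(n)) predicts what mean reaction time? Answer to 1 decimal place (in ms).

log₂(12) = 3.5850 bits, so RT = 380 + 65.8 × 3.5850 ≈ 615.891 ms.

615.9 ms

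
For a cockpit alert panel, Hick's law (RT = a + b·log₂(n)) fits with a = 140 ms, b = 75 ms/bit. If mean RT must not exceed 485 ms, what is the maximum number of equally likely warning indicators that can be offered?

Set 140 + 75·log₂ n ≤ 485 → log₂ n ≤ (485 − 140)/75 = 4.6000.
So n ≤ 2^4.6000 = 24.251; the largest integer n is 24.

24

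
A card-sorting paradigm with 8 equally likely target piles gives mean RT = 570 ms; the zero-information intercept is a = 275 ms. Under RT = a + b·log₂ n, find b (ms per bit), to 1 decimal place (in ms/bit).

8 alternatives carry log₂ 8 = 3 bits; the choice cost is 570 − 275 = 295 ms, so b = 295/3 = 98.333 ms/bit.

98.3 ms/bit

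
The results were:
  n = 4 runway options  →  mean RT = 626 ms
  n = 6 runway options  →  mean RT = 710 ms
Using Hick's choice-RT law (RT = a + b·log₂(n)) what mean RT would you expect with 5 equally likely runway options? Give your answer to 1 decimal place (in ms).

672.2 ms

RT is linear in log₂ n, so two points fix the line:
  b = (710 − 626) / (log₂ 6 − log₂ 4) = 84 / (2.5850 − 2) = 143.599 ms/bit
  a = 626 − 143.599 × 2 = 338.802 ms
Then RT(5) = 338.802 + 143.599 × log₂ 5 = 338.802 + 143.599 × 2.3219 ≈ 672.229 ms.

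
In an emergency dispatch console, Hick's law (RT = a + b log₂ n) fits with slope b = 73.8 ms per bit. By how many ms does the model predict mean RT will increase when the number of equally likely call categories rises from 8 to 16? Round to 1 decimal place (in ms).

73.8 ms

ΔRT = (a + b log₂ n₂) − (a + b log₂ n₁) = b·(log₂ n₂ − log₂ n₁).
log₂(16) − log₂(8) = log₂(16/8) = log₂(2) = 1.
ΔRT = 73.8 × 1.0000 = 73.800 ms.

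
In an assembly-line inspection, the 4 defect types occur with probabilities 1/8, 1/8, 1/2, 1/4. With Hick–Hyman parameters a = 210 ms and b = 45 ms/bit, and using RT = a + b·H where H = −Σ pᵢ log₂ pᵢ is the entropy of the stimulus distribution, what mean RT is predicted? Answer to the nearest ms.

H = −Σ pᵢ log₂ pᵢ = 0.125·3 + 0.125·3 + 0.5·1 + 0.25·2 = 1.750 bits.
RT = 210 + 45 × 1.750 = 288.75 ms.

289 ms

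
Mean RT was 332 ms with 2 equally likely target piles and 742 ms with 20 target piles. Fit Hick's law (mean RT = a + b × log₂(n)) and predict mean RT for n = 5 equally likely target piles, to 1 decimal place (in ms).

495.2 ms

With log₂ n on the abscissa the relation is linear; from the two conditions:
  b = (742 − 332) / (log₂ 20 − log₂ 2) = 410 / (4.3219 − 1) = 123.422 ms/bit
  a = 332 − 123.422 × 1 = 208.578 ms
Then RT(5) = 208.578 + 123.422 × log₂ 5 = 208.578 + 123.422 × 2.3219 ≈ 495.155 ms.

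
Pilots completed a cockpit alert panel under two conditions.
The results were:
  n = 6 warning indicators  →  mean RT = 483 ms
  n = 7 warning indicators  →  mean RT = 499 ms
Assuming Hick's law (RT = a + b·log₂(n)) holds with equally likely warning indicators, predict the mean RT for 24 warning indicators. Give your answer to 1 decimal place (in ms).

626.9 ms

With log₂ n on the abscissa the relation is linear; from the two conditions:
  b = (499 − 483) / (log₂ 7 − log₂ 6) = 16 / (2.8074 − 2.5850) = 71.945 ms/bit
  a = 483 − 71.945 × 2.5850 = 297.025 ms
Then RT(24) = 297.025 + 71.945 × log₂ 24 = 297.025 + 71.945 × 4.5850 ≈ 626.890 ms.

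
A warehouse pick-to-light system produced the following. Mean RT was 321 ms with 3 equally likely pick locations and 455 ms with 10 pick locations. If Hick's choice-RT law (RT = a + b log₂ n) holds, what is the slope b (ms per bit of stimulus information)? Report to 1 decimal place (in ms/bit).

The slope on a log₂ axis is (455 − 321) / (3.3219 − 1.5850) = 77.146 ms/bit.

77.1 ms/bit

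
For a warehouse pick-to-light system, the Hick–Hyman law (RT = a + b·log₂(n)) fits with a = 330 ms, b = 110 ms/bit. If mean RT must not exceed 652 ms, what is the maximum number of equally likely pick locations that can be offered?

7

110·log₂ n ≤ 652 − 330 = 322, giving log₂ n ≤ 2.9273 and n ≤ 7.607. The largest whole number is 7.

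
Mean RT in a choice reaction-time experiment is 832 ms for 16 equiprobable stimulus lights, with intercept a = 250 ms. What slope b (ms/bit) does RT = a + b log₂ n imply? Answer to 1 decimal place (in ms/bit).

145.5 ms/bit

16 alternatives carry log₂ 16 = 4 bits; the choice cost is 832 − 250 = 582 ms, so b = 582/4 = 145.500 ms/bit.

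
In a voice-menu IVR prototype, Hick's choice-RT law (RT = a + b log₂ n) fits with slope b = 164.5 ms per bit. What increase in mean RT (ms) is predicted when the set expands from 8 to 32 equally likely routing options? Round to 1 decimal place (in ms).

Only the slope matters, since a is common to both: ΔRT = b·log₂(n₂/n₁).
log₂(32) − log₂(8) = log₂(32/8) = log₂(4) = 2.
ΔRT = 164.5 × 2.0000 = 329.000 ms.

329.0 ms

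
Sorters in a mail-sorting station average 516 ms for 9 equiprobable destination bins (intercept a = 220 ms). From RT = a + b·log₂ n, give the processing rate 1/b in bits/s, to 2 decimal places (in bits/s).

b = (516 − 220)/log₂ 9 = 296/3.1699 = 93.378 ms per bit = 0.09338 s/bit; the reciprocal is 10.709 bits/s.

10.71 bits/s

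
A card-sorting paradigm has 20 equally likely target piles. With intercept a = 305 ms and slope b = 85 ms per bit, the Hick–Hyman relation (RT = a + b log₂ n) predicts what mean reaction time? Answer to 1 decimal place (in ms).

log₂(20) = 4.3219 bits, so RT = 305 + 85 × 4.3219 ≈ 672.364 ms.

672.4 ms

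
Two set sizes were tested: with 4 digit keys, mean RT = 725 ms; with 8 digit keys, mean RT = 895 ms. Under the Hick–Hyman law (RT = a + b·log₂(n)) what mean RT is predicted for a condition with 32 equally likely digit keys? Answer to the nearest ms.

With log₂ n on the abscissa the relation is linear; from the two conditions:
  b = (895 − 725) / (log₂ 8 − log₂ 4) = 170 / (3 − 2) = 170 ms/bit
  a = 725 − 170 × 2 = 385 ms
Then RT(32) = 385 + 170 × log₂ 32 = 385 + 170 × 5 ≈ 1235.000 ms.

1235 ms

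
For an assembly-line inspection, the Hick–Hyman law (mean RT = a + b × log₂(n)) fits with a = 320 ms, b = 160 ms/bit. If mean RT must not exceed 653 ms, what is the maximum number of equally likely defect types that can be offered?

Set 320 + 160·log₂ n ≤ 653 → log₂ n ≤ (653 − 320)/160 = 2.0812.
So n ≤ 2^2.0812 = 4.232; the largest integer n is 4.

4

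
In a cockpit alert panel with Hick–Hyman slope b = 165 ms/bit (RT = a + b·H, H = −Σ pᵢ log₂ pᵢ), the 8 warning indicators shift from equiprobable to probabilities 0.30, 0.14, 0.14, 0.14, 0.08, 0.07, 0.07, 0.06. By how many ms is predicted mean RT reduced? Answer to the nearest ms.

36 ms

The RT saving is b·ΔH. Equiprobable H₀ = log₂(8) = 3.0000 bits; with the given probabilities H = 2.7846 bits.
b·(H₀ − H) = 165 × (3.0000 − 2.7846) = 35.55 ms.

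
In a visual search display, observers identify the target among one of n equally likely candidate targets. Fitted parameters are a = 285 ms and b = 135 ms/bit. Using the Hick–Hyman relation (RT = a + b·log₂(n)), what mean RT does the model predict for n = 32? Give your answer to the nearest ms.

log₂(32) = 5 bits, so RT = 285 + 135 × 5 ≈ 960.000 ms.

960 ms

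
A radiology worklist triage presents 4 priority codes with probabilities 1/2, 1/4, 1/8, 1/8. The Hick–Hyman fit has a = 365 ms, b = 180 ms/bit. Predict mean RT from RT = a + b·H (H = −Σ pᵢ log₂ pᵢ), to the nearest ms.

H = −Σ pᵢ log₂ pᵢ = 0.5·1 + 0.25·2 + 0.125·3 + 0.125·3 = 1.750 bits.
RT = 365 + 180 × 1.750 = 680.00 ms.

680 ms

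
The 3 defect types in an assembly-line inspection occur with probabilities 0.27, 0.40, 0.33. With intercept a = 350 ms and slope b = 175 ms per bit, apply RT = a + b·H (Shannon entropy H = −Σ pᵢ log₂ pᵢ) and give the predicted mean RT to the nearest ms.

624 ms

Entropy contributions −pᵢ log₂ pᵢ: 0.5100, 0.5288, 0.5278; sum H = 1.5666 bits.
RT = a + bH = 350 + 175·1.5666 = 624.16 ms.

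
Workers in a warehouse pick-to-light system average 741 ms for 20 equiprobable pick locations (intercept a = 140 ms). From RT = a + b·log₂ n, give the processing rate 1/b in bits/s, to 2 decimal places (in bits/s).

7.19 bits/s

b = (741 − 140)/log₂ 20 = 601/4.3219 = 139.058 ms per bit = 0.13906 s/bit; the reciprocal is 7.191 bits/s.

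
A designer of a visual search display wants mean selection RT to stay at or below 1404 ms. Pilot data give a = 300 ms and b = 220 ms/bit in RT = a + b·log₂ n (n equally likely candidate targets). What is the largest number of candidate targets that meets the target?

32

Set 300 + 220·log₂ n ≤ 1404 → log₂ n ≤ (1404 − 300)/220 = 5.0182.
So n ≤ 2^5.0182 = 32.406; the largest integer n is 32.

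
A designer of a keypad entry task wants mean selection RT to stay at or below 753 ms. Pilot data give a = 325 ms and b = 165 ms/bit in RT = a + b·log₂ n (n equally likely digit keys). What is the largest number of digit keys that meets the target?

Information budget: (753 − 325)/165 = 2.5939 bits, so n ≤ 2^2.5939 = 6.037 → at most 6.

6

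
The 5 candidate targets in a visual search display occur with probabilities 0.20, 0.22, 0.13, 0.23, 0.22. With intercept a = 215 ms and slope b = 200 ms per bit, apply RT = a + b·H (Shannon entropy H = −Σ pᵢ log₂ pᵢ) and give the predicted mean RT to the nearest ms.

674 ms

H = 0.20·log₂(1/0.20) + 0.22·log₂(1/0.22) + 0.13·log₂(1/0.13) + 0.23·log₂(1/0.23) + 0.22·log₂(1/0.22) = 2.2958 bits.
RT = 215 + 200 × 2.2958 = 674.17 ms.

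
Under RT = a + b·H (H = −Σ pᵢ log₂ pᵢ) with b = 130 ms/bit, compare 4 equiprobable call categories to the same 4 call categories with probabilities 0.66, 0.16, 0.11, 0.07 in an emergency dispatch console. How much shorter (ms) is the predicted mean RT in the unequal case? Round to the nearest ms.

The RT saving is b·ΔH. Equiprobable H₀ = log₂(4) = 2.0000 bits; with the given probabilities H = 1.4375 bits.
b·(H₀ − H) = 130 × (2.0000 − 1.4375) = 73.12 ms.

73 ms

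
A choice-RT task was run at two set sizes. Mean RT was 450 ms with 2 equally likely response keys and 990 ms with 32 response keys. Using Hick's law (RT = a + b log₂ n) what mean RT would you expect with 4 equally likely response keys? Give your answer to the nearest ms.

Fit slope and intercept:
  b = (990 − 450) / (log₂ 32 − log₂ 2) = 540 / (5 − 1) = 135 ms/bit
  a = 450 − 135 × 1 = 315 ms
Then RT(4) = 315 + 135 × log₂ 4 = 315 + 135 × 2 ≈ 585.000 ms.

585 ms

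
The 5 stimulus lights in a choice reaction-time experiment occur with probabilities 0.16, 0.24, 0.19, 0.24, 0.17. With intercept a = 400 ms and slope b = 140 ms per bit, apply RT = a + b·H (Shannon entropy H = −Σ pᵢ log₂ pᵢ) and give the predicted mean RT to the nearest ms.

722 ms

Entropy contributions −pᵢ log₂ pᵢ: 0.4230, 0.4941, 0.4552, 0.4941, 0.4346; sum H = 2.3011 bits.
RT = a + bH = 400 + 140·2.3011 = 722.15 ms.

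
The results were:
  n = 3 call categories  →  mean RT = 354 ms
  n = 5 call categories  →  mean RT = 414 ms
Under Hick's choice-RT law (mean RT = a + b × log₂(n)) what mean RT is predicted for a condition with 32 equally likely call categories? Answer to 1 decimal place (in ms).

632.0 ms

Fit slope and intercept:
  b = (414 − 354) / (log₂ 5 − log₂ 3) = 60 / (2.3219 − 1.5850) = 81.415 ms/bit
  a = 354 − 81.415 × 1.5850 = 224.960 ms
Then RT(32) = 224.960 + 81.415 × log₂ 32 = 224.960 + 81.415 × 5 ≈ 632.035 ms.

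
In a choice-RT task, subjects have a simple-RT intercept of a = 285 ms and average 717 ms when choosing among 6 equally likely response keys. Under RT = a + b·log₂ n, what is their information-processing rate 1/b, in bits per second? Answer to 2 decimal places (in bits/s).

5.98 bits/s

Choice component = 717 − 285 = 432 ms over log₂(6) = 2.5850 bits.
b = 432 / 2.5850 = 167.120 ms/bit, so 1/b = 5.984 bits/s.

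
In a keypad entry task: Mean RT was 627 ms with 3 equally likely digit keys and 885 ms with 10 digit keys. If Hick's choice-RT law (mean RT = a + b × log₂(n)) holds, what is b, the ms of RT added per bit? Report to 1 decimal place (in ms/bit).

The slope on a log₂ axis is (885 − 627) / (3.3219 − 1.5850) = 148.535 ms/bit.

148.5 ms/bit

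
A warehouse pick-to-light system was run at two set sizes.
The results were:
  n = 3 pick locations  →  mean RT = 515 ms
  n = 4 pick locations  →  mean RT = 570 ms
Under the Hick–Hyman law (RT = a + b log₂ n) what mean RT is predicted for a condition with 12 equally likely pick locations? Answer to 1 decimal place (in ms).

780.0 ms

With log₂ n on the abscissa the relation is linear; from the two conditions:
  b = (570 − 515) / (log₂ 4 − log₂ 3) = 55 / (2 − 1.5850) = 132.518 ms/bit
  a = 515 − 132.518 × 1.5850 = 304.964 ms
Then RT(12) = 304.964 + 132.518 × log₂ 12 = 304.964 + 132.518 × 3.5850 ≈ 780.036 ms.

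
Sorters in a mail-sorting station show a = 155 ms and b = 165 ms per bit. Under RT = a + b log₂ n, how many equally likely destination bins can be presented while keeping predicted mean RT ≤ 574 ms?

Information budget: (574 − 155)/165 = 2.5394 bits, so n ≤ 2^2.5394 = 5.813 → at most 5.

5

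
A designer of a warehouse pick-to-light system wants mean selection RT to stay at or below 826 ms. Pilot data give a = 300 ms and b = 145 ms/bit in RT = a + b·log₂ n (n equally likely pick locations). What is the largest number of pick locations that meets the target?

Information budget: (826 − 300)/145 = 3.6276 bits, so n ≤ 2^3.6276 = 12.360 → at most 12.

12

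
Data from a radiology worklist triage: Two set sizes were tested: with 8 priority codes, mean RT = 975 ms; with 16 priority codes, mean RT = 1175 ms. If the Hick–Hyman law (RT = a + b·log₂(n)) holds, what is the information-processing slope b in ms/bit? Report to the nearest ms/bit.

Slope: b = (1175 − 975) / (log₂ 16 − log₂ 8) = 200/1.0000 = 200 ms/bit.

200 ms/bit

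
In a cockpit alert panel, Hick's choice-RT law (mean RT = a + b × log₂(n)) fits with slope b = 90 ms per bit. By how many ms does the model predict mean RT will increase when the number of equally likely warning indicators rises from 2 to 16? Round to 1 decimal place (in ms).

The intercept a cancels: ΔRT = b·(log₂ n₂ − log₂ n₁) = b·log₂(n₂/n₁).
log₂(16) − log₂(2) = log₂(16/2) = log₂(8) = 3.
ΔRT = 90 × 3.0000 = 270.000 ms.

270.0 ms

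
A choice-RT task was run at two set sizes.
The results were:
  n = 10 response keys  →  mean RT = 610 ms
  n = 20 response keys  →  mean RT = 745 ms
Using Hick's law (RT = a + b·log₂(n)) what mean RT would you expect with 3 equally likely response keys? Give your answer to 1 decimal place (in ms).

Fit slope and intercept:
  b = (745 − 610) / (log₂ 20 − log₂ 10) = 135 / (4.3219 − 3.3219) = 135.000 ms/bit
  a = 610 − 135.000 × 3.3219 = 161.540 ms
Then RT(3) = 161.540 + 135.000 × log₂ 3 = 161.540 + 135.000 × 1.5850 ≈ 375.510 ms.

375.5 ms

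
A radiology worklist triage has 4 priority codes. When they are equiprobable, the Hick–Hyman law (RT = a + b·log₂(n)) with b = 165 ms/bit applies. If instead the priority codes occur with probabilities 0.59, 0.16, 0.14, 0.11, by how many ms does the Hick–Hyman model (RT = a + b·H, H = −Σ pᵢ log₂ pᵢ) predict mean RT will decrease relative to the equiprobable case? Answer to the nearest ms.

63 ms

The RT saving is b·ΔH. Equiprobable H₀ = log₂(4) = 2.0000 bits; with the given probabilities H = 1.6195 bits.
b·(H₀ − H) = 165 × (2.0000 − 1.6195) = 62.78 ms.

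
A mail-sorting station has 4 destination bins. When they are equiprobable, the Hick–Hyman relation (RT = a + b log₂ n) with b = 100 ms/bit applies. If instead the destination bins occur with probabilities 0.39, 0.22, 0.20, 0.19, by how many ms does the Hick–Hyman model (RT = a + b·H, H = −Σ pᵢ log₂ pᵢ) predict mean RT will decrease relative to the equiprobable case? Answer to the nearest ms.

The RT saving is b·ΔH. Equiprobable H₀ = log₂(4) = 2.0000 bits; with the given probabilities H = 1.9300 bits.
b·(H₀ − H) = 100 × (2.0000 − 1.9300) = 7.00 ms.

7 ms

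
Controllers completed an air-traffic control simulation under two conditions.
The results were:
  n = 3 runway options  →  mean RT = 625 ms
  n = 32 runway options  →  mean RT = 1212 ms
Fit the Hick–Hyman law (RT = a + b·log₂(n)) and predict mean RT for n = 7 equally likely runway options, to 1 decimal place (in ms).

RT is linear in log₂ n, so two points fix the line:
  b = (1212 − 625) / (log₂ 32 − log₂ 3) = 587 / (5 − 1.5850) = 171.887 ms/bit
  a = 625 − 171.887 × 1.5850 = 352.566 ms
Then RT(7) = 352.566 + 171.887 × log₂ 7 = 352.566 + 171.887 × 2.8074 ≈ 835.113 ms.

835.1 ms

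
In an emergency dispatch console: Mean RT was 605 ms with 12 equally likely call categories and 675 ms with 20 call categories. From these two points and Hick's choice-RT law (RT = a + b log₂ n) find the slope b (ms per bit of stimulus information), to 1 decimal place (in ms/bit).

95.0 ms/bit

Slope: b = (675 − 605) / (log₂ 20 − log₂ 12) = 70/0.7370 = 94.984 ms/bit.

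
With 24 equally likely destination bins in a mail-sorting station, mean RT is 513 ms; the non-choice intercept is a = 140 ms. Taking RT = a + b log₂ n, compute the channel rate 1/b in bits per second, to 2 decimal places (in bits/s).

12.29 bits/s

Choice component = 513 − 140 = 373 ms over log₂(24) = 4.5850 bits.
b = 373 / 4.5850 = 81.353 ms/bit, so 1/b = 12.292 bits/s.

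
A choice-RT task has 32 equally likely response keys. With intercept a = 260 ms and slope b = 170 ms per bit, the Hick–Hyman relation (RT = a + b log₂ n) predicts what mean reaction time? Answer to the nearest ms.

1110 ms

log₂(32) = 5 bits, so RT = 260 + 170 × 5 ≈ 1110.000 ms.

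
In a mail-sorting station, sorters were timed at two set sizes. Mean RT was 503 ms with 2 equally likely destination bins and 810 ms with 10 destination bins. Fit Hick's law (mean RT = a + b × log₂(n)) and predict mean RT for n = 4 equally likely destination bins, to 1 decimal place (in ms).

RT is linear in log₂ n, so two points fix the line:
  b = (810 − 503) / (log₂ 10 − log₂ 2) = 307 / (3.3219 − 1) = 132.218 ms/bit
  a = 503 − 132.218 × 1 = 370.782 ms
Then RT(4) = 370.782 + 132.218 × log₂ 4 = 370.782 + 132.218 × 2 ≈ 635.218 ms.

635.2 ms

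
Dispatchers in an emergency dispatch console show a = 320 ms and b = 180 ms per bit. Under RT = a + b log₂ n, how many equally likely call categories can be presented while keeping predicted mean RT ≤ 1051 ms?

180·log₂ n ≤ 1051 − 320 = 731, giving log₂ n ≤ 4.0611 and n ≤ 16.692. The largest whole number is 16.

16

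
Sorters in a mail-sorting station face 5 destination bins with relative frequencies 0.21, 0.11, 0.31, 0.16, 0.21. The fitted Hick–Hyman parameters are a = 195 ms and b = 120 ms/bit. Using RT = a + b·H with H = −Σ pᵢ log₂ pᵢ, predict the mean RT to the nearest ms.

464 ms

H = 0.21·log₂(1/0.21) + 0.11·log₂(1/0.11) + 0.31·log₂(1/0.31) + 0.16·log₂(1/0.16) + 0.21·log₂(1/0.21) = 2.2427 bits.
RT = 195 + 120 × 2.2427 = 464.13 ms.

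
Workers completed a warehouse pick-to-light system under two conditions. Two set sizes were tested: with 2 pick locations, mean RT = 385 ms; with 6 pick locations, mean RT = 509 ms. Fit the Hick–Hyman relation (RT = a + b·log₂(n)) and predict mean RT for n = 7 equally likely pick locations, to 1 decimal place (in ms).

526.4 ms

Fit slope and intercept:
  b = (509 − 385) / (log₂ 6 − log₂ 2) = 124 / (2.5850 − 1) = 78.235 ms/bit
  a = 385 − 78.235 × 1 = 306.765 ms
Then RT(7) = 306.765 + 78.235 × log₂ 7 = 306.765 + 78.235 × 2.8074 ≈ 526.399 ms.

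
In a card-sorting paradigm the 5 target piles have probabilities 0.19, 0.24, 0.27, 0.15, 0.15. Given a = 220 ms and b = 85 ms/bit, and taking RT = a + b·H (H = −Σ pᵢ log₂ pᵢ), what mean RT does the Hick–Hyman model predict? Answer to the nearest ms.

414 ms

H = 0.19·log₂(1/0.19) + 0.24·log₂(1/0.24) + 0.27·log₂(1/0.27) + 0.15·log₂(1/0.15) + 0.15·log₂(1/0.15) = 2.2805 bits.
RT = 220 + 85 × 2.2805 = 413.84 ms.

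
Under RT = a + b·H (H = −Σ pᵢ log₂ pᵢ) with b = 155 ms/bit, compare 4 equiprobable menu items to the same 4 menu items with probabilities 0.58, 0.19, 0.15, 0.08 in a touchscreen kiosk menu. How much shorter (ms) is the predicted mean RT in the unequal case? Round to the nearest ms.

60 ms

The RT saving is b·ΔH. Equiprobable H₀ = log₂(4) = 2.0000 bits; with the given probabilities H = 1.6131 bits.
b·(H₀ − H) = 155 × (2.0000 − 1.6131) = 59.97 ms.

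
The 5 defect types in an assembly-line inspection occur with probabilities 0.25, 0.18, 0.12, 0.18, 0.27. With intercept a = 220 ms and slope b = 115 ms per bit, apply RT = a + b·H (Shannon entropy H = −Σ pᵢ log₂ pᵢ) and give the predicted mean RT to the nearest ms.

481 ms

H = 0.25·log₂(1/0.25) + 0.18·log₂(1/0.18) + 0.12·log₂(1/0.12) + 0.18·log₂(1/0.18) + 0.27·log₂(1/0.27) = 2.2677 bits.
RT = 220 + 115 × 2.2677 = 480.79 ms.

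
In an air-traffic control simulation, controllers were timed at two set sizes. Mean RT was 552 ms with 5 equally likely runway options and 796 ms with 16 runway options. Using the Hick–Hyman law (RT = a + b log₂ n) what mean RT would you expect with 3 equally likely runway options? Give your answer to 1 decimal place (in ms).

Solve the two-equation system in a and b:
  b = (796 − 552) / (log₂ 16 − log₂ 5) = 244 / (4 − 2.3219) = 145.405 ms/bit
  a = 552 − 145.405 × 2.3219 = 214.380 ms
Then RT(3) = 214.380 + 145.405 × log₂ 3 = 214.380 + 145.405 × 1.5850 ≈ 444.842 ms.

444.8 ms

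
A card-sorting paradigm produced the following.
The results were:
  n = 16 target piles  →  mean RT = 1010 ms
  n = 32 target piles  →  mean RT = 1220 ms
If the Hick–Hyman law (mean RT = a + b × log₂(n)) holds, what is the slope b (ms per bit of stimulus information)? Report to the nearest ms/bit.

210 ms/bit

The slope on a log₂ axis is (1220 − 1010) / (5 − 4) = 210 ms/bit.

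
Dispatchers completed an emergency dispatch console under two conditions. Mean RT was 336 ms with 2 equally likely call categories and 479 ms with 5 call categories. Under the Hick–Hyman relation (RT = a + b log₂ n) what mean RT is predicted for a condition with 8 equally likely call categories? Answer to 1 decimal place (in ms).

Fit slope and intercept:
  b = (479 − 336) / (log₂ 5 − log₂ 2) = 143 / (2.3219 − 1) = 108.175 ms/bit
  a = 336 − 108.175 × 1 = 227.825 ms
Then RT(8) = 227.825 + 108.175 × log₂ 8 = 227.825 + 108.175 × 3 ≈ 552.351 ms.

552.4 ms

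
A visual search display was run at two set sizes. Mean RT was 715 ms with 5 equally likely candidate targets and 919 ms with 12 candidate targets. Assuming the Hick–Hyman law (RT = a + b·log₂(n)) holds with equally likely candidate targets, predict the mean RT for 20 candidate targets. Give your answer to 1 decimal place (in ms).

Solve the two-equation system in a and b:
  b = (919 − 715) / (log₂ 12 − log₂ 5) = 204 / (3.5850 − 2.3219) = 161.516 ms/bit
  a = 715 − 161.516 × 2.3219 = 339.972 ms
Then RT(20) = 339.972 + 161.516 × log₂ 20 = 339.972 + 161.516 × 4.3219 ≈ 1038.032 ms.

1038.0 ms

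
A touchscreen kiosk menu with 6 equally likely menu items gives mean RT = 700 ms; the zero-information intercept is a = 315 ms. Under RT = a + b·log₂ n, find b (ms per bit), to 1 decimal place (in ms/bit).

6 alternatives carry log₂ 6 = 2.5850 bits; the choice cost is 700 − 315 = 385 ms, so b = 385/2.5850 = 148.938 ms/bit.

148.9 ms/bit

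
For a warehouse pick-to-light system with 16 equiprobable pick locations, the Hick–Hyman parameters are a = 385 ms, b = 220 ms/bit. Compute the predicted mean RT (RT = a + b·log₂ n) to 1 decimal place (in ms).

log₂(16) = 4 bits, so RT = 385 + 220 × 4 ≈ 1265.000 ms.

1265.0 ms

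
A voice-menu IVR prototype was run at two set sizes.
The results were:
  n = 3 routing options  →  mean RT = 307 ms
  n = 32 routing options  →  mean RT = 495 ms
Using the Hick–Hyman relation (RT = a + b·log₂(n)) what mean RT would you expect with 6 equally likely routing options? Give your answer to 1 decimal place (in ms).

362.1 ms

RT is linear in log₂ n, so two points fix the line:
  b = (495 − 307) / (log₂ 32 − log₂ 3) = 188 / (5 − 1.5850) = 55.051 ms/bit
  a = 307 − 55.051 × 1.5850 = 219.747 ms
Then RT(6) = 219.747 + 55.051 × log₂ 6 = 219.747 + 55.051 × 2.5850 ≈ 362.051 ms.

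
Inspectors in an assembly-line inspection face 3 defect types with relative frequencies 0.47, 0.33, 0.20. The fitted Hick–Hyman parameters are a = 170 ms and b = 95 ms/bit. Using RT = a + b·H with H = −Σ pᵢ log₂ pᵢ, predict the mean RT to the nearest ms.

Entropy contributions −pᵢ log₂ pᵢ: 0.5120, 0.5278, 0.4644; sum H = 1.5042 bits.
RT = a + bH = 170 + 95·1.5042 = 312.90 ms.

313 ms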